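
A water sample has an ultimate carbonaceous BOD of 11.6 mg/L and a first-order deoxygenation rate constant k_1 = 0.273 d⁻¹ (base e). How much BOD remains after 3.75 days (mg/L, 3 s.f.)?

L_t = L₀ e^(−k_1 t) = 11.6 × e^(−0.273×3.75) = 11.6 × 0.3592 = 4.167 mg/L.

L ≈ 4.17 mg/L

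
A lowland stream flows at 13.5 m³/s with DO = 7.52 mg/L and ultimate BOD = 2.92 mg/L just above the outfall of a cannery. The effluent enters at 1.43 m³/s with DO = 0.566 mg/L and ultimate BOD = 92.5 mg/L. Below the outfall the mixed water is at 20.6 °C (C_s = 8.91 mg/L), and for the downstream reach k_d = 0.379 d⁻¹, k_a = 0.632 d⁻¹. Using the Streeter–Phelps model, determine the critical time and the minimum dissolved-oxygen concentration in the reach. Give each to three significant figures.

Mixed DO = (13.5×7.52 + 1.43×0.566)/(13.5+1.43) = 102.3/14.93 = 6.854 mg/L.
Mixed L₀ = (13.5×2.92 + 1.43×92.5)/(14.93) = 171.7/14.93 = 11.50 mg/L.
Initial deficit D₀ = C_s − DO₀ = 8.91 − 6.854 = 2.056 mg/L.
t_c = (1/0.2530) ln[(0.632/0.379)(1 − 2.056×0.2530/(0.379×11.50))] = 3.953 × ln(1.469) = 1.519 d.
D_c = (0.379/0.632) × 11.50 × e^(−0.379×1.519) = 0.5997 × 11.50 × 0.5624 = 3.878 mg/L.
Minimum DO = 8.91 − 3.878 = 5.032 mg/L.

t_c ≈ 1.52 d; minimum DO ≈ 5.03 mg/L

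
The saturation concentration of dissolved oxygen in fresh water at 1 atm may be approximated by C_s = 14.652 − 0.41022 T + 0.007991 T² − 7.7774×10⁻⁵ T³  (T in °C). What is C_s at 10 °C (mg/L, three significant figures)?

C_s ≈ 11.3 mg/L

C_s = 14.652 − 0.41022×10 + 0.007991×10² − 7.7774×10⁻⁵×10³ = 11.27 mg/L.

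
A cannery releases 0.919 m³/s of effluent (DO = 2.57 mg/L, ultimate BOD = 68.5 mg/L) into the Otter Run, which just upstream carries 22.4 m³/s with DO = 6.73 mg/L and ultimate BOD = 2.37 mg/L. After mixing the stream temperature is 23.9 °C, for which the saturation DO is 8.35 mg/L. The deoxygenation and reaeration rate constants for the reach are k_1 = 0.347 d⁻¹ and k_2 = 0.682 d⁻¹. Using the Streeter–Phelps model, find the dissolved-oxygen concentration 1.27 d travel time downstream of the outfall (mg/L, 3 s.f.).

Mixed DO = (22.4×6.73 + 0.919×2.57)/(22.4+0.919) = 153.1/23.32 = 6.566 mg/L.
Mixed L₀ = (22.4×2.37 + 0.919×68.5)/(23.32) = 116.0/23.32 = 4.976 mg/L.
Initial deficit D₀ = C_s − DO₀ = 8.35 − 6.566 = 1.784 mg/L.
D(1.27) = [0.347×4.976/(0.682−0.347)](e^(−0.347×1.27) − e^(−0.682×1.27)) + 1.784 e^(−0.682×1.27)
= 5.154 × (0.6436 − 0.4206) + 1.784 × 0.4206 = 1.900 mg/L.
DO = 8.35 − 1.900 = 6.450 mg/L.

DO ≈ 6.45 mg/L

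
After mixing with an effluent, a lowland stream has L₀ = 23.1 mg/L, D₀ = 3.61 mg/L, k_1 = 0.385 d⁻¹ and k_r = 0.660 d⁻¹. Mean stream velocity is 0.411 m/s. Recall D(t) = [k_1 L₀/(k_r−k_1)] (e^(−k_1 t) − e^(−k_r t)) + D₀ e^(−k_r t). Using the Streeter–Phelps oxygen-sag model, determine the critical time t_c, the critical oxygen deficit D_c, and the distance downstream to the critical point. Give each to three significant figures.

With k_r/k_1 = 1.714 and 1 − D₀(k_r−k_1)/(k_1 L₀) = 0.8884,
t_c = ln(1.714 × 0.8884) / (0.660 − 0.385) = ln(1.523) / 0.2750 = 0.4206/0.2750 = 1.530 d.
D_c = (k_1/k_r) L₀ e^(−k_1 t_c) = (0.385/0.660) × 23.1 × e^(−0.385×1.530) = 0.5833 × 23.1 × 0.5549 = 7.478 mg/L.
x_c = v t_c = 0.411 m/s × 1.530 d × 86400 s/d = 54320 m ≈ 54.3 km.

t_c ≈ 1.53 d; D_c ≈ 7.48 mg/L; x_c ≈ 54.3 km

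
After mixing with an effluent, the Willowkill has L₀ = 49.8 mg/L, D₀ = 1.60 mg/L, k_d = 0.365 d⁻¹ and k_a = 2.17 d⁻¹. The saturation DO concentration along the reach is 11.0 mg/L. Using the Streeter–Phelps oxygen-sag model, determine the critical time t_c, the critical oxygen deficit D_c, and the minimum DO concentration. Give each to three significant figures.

t_c = [1/(k_a−k_d)] ln[(k_a/k_d)(1 − D₀(k_a−k_d)/(k_d L₀))]
= [1/(2.17−0.365)] ln[(2.17/0.365)(1 − 1.60×1.805/(0.365×49.8))]
= (1/1.805) ln[5.945 × 0.8411] = 0.5540 × ln(5.001) = 0.5540 × 1.610 = 0.8917 d.
D_c = (k_d/k_a) L₀ e^(−k_d t_c) = (0.365/2.17) × 49.8 × e^(−0.365×0.8917) = 0.1682 × 49.8 × 0.7222 = 6.049 mg/L.
Minimum DO = C_s − D_c = 11.0 − 6.049 = 4.951 mg/L.

t_c ≈ 0.892 d; D_c ≈ 6.05 mg/L; min DO ≈ 4.95 mg/L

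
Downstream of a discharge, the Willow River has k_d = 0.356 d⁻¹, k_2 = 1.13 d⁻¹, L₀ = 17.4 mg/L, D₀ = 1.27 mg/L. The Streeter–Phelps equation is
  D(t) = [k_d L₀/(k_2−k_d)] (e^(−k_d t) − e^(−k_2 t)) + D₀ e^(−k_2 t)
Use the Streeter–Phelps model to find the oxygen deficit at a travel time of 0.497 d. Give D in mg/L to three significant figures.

k_d L₀/(k_2−k_d) = 0.356×17.4/(1.13−0.356) = 6.194/0.7740 = 8.003 mg/L.
e^(−k_d t) = e^(−0.356×0.4970) = 0.8378; e^(−k_2 t) = e^(−1.13×0.4970) = 0.5703.
D = 8.003 × (0.8378 − 0.5703) + 1.27 × 0.5703 = 2.141 + 0.7243 = 2.865 mg/L.

D ≈ 2.87 mg/L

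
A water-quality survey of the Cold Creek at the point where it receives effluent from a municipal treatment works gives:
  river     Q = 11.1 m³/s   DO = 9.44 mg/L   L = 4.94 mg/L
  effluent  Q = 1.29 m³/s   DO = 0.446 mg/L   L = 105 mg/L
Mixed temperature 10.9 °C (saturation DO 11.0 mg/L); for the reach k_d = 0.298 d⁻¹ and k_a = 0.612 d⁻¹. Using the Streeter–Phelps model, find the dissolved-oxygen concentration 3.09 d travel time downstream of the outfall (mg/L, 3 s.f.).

Mixed DO = (11.1×9.44 + 1.29×0.446)/(11.1+1.29) = 105.4/12.39 = 8.504 mg/L.
Mixed L₀ = (11.1×4.94 + 1.29×105)/(12.39) = 190.3/12.39 = 15.36 mg/L.
Initial deficit D₀ = C_s − DO₀ = 11.0 − 8.504 = 2.496 mg/L.
D(3.09) = [0.298×15.36/(0.612−0.298)](e^(−0.298×3.09) − e^(−0.612×3.09)) + 2.496 e^(−0.612×3.09)
= 14.58 × (0.3982 − 0.1509) + 2.496 × 0.1509 = 3.981 mg/L.
DO = 11.0 − 3.981 = 7.019 mg/L.

DO ≈ 7.02 mg/L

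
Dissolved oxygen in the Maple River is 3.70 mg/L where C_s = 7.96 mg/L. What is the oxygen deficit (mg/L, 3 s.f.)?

D = C_s − C = 7.96 − 3.70 = 4.26 mg/L.

D ≈ 4.26 mg/L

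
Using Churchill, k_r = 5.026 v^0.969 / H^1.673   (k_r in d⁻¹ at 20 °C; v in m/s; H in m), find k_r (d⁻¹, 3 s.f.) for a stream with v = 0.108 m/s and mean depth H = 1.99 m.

k_r ≈ 0.184 d⁻¹

k_r = 5.026 × 0.108^0.969 / 1.99^1.673 = 5.026 × 0.1157 / 3.162 = 0.1839 d⁻¹.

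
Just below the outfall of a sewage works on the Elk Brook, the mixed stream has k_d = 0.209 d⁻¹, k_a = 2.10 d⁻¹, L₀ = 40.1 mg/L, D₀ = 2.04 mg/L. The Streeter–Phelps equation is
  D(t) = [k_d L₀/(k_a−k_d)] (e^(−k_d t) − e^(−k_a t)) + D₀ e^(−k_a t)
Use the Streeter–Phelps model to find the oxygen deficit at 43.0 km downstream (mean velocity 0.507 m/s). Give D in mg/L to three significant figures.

D ≈ 3.31 mg/L

Travel time t = x/v = 43.0 km / (0.507 m/s) = 43000 m / 0.507 m/s = 84810 s = 0.9816 d.
k_d L₀/(k_a−k_d) = 0.209×40.1/(2.10−0.209) = 8.381/1.891 = 4.432 mg/L.
e^(−k_d t) = e^(−0.209×0.9816) = 0.8145; e^(−k_a t) = e^(−2.10×0.9816) = 0.1273.
D = 4.432 × (0.8145 − 0.1273) + 2.04 × 0.1273 = 3.046 + 0.2596 = 3.305 mg/L.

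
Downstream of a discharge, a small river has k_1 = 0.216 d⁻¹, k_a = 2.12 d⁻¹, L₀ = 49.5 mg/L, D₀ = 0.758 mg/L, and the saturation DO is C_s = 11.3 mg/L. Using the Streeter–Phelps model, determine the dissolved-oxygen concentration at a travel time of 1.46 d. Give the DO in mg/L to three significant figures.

k_1 L₀/(k_a−k_1) = 0.216×49.5/(2.12−0.216) = 10.69/1.904 = 5.616 mg/L.
e^(−k_1 t) = e^(−0.216×1.460) = 0.7295; e^(−k_a t) = e^(−2.12×1.460) = 0.04527.
D = 5.616 × (0.7295 − 0.04527) + 0.758 × 0.04527 = 3.842 + 0.03431 = 3.877 mg/L.
DO = C_s − D = 11.3 − 3.877 = 7.423 mg/L.

DO ≈ 7.42 mg/L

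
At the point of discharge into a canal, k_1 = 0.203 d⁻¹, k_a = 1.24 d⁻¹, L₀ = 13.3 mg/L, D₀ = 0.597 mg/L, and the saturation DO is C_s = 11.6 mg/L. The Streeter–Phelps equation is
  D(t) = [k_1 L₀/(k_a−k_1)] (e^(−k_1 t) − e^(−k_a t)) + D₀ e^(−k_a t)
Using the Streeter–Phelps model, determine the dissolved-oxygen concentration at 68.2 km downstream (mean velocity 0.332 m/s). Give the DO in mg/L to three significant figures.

Travel time t = x/v = 68.2 km / (0.332 m/s) = 68200 m / 0.332 m/s = 205400 s = 2.378 d.
k_1 L₀/(k_a−k_1) = 0.203×13.3/(1.24−0.203) = 2.700/1.037 = 2.604 mg/L.
e^(−k_1 t) = e^(−0.203×2.378) = 0.6171; e^(−k_a t) = e^(−1.24×2.378) = 0.05243.
D = 2.604 × (0.6171 − 0.05243) + 0.597 × 0.05243 = 1.470 + 0.03130 = 1.502 mg/L.
DO = C_s − D = 11.6 − 1.502 = 10.10 mg/L.

DO ≈ 10.1 mg/L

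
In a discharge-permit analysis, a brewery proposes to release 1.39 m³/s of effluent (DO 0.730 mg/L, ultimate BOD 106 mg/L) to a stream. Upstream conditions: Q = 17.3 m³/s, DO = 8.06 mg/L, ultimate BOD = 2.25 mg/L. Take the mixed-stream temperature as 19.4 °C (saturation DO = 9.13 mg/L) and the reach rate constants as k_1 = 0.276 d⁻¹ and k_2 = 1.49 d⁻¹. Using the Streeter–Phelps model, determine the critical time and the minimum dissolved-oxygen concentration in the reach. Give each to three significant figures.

Mixed DO = (17.3×8.06 + 1.39×0.730)/(17.3+1.39) = 140.5/18.69 = 7.515 mg/L.
Mixed L₀ = (17.3×2.25 + 1.39×106)/(18.69) = 186.3/18.69 = 9.966 mg/L.
Initial deficit D₀ = C_s − DO₀ = 9.13 − 7.515 = 1.615 mg/L.
t_c = (1/1.214) ln[(1.49/0.276)(1 − 1.615×1.214/(0.276×9.966))] = 0.8237 × ln(1.550) = 0.3611 d.
D_c = (0.276/1.49) × 9.966 × e^(−0.276×0.3611) = 0.1852 × 9.966 × 0.9051 = 1.671 mg/L.
Minimum DO = 9.13 − 1.671 = 7.459 mg/L.

t_c ≈ 0.361 d; minimum DO ≈ 7.46 mg/L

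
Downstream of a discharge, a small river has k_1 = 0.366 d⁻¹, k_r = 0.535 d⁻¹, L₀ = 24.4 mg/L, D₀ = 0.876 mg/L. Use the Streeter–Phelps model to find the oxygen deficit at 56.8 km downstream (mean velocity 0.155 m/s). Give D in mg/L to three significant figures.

Travel time t = x/v = 56.8 km / (0.155 m/s) = 56800 m / 0.155 m/s = 366500 s = 4.241 d.
k_1 L₀/(k_r−k_1) = 0.366×24.4/(0.535−0.366) = 8.930/0.1690 = 52.84 mg/L.
e^(−k_1 t) = e^(−0.366×4.241) = 0.2118; e^(−k_r t) = e^(−0.535×4.241) = 0.1034.
D = 52.84 × (0.2118 − 0.1034) + 0.876 × 0.1034 = 5.726 + 0.09058 = 5.816 mg/L.

D ≈ 5.82 mg/L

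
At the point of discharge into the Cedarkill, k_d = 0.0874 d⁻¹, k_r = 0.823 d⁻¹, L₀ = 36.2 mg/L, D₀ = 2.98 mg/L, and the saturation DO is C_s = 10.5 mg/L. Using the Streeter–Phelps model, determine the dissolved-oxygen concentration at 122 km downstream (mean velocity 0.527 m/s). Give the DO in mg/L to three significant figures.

DO ≈ 7.24 mg/L

Travel time t = x/v = 122 km / (0.527 m/s) = 122000 m / 0.527 m/s = 231500 s = 2.679 d.
k_d L₀/(k_r−k_d) = 0.0874×36.2/(0.823−0.0874) = 3.164/0.7356 = 4.301 mg/L.
e^(−k_d t) = e^(−0.0874×2.679) = 0.7912; e^(−k_r t) = e^(−0.823×2.679) = 0.1102.
D = 4.301 × (0.7912 − 0.1102) + 2.98 × 0.1102 = 2.929 + 0.3285 = 3.257 mg/L.
DO = C_s − D = 10.5 − 3.257 = 7.243 mg/L.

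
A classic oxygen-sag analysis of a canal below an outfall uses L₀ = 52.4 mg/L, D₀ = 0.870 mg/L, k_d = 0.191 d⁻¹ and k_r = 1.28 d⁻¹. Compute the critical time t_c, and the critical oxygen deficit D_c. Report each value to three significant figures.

t_c ≈ 1.66 d; D_c ≈ 5.70 mg/L

At the critical point dD/dt = 0, so k_d L₀ e^(−k_d t) = k_r D. Substituting D(t) from the Streeter–Phelps equation and solving for t gives
t_c = ln[(k_r/k_d)(1 − D₀(k_r−k_d)/(k_d L₀))] / (k_r−k_d).
Here k_r−k_d = 1.089 d⁻¹ and 1 − D₀(k_r−k_d)/(k_d L₀) = 1 − 0.870×1.089/(0.191×52.4) = 0.9053, so
t_c = ln(6.702 × 0.9053) / 1.089 = 1.803 / 1.089 = 1.656 d.
L(t_c) = L₀ e^(−k_d t_c) = 52.4 × 0.7289 = 38.19 mg/L, and at the critical point k_r D_c = k_d L, so D_c = (0.191/1.28) × 38.19 = 5.699 mg/L.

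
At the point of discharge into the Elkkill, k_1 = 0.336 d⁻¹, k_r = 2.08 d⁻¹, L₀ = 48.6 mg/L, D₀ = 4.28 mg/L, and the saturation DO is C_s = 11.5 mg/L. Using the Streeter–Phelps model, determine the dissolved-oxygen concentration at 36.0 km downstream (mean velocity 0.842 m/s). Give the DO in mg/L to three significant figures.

DO ≈ 5.39 mg/L

Travel time t = x/v = 36.0 km / (0.842 m/s) = 36000 m / 0.842 m/s = 42760 s = 0.4949 d.
k_1 L₀/(k_r−k_1) = 0.336×48.6/(2.08−0.336) = 16.33/1.744 = 9.363 mg/L.
e^(−k_1 t) = e^(−0.336×0.4949) = 0.8468; e^(−k_r t) = e^(−2.08×0.4949) = 0.3573.
D = 9.363 × (0.8468 − 0.3573) + 4.28 × 0.3573 = 4.584 + 1.529 = 6.113 mg/L.
DO = C_s − D = 11.5 − 6.113 = 5.387 mg/L.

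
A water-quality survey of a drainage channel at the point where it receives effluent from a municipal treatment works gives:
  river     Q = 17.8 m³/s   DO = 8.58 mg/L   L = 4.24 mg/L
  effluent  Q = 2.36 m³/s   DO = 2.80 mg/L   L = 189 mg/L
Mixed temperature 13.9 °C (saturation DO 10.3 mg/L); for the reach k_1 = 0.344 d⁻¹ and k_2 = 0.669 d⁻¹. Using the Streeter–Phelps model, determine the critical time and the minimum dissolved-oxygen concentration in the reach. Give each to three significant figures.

Mixed DO = (17.8×8.58 + 2.36×2.80)/(17.8+2.36) = 159.3/20.16 = 7.903 mg/L.
Mixed L₀ = (17.8×4.24 + 2.36×189)/(20.16) = 521.5/20.16 = 25.87 mg/L.
Initial deficit D₀ = C_s − DO₀ = 10.3 − 7.903 = 2.397 mg/L.
t_c = (1/0.3250) ln[(0.669/0.344)(1 − 2.397×0.3250/(0.344×25.87))] = 3.077 × ln(1.775) = 1.765 d.
D_c = (0.344/0.669) × 25.87 × e^(−0.344×1.765) = 0.5142 × 25.87 × 0.5449 = 7.249 mg/L.
Minimum DO = 10.3 − 7.249 = 3.051 mg/L.

t_c ≈ 1.76 d; minimum DO ≈ 3.05 mg/L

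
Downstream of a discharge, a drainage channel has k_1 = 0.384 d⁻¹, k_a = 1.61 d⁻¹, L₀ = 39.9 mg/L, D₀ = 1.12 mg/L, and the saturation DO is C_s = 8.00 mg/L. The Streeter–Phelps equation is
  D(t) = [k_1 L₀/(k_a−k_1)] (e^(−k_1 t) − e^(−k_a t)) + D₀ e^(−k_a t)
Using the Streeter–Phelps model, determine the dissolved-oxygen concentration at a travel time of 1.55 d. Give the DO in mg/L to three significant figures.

DO ≈ 2.05 mg/L

k_1 L₀/(k_a−k_1) = 0.384×39.9/(1.61−0.384) = 15.32/1.226 = 12.50 mg/L.
e^(−k_1 t) = e^(−0.384×1.550) = 0.5515; e^(−k_a t) = e^(−1.61×1.550) = 0.08246.
D = 12.50 × (0.5515 − 0.08246) + 1.12 × 0.08246 = 5.861 + 0.09235 = 5.954 mg/L.
DO = C_s − D = 8.00 − 5.954 = 2.046 mg/L.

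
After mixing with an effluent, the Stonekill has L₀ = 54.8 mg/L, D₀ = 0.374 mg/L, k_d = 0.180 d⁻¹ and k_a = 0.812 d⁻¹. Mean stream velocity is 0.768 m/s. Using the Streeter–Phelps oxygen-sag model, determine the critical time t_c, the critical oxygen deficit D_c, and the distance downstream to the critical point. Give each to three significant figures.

t_c ≈ 2.35 d; D_c ≈ 7.96 mg/L; x_c ≈ 156 km

t_c = [1/(k_a−k_d)] ln[(k_a/k_d)(1 − D₀(k_a−k_d)/(k_d L₀))]
= [1/(0.812−0.180)] ln[(0.812/0.180)(1 − 0.374×0.6320/(0.180×54.8))]
= (1/0.6320) ln[4.511 × 0.9760] = 1.582 × ln(4.403) = 1.582 × 1.482 = 2.345 d.
D_c = (k_d/k_a) L₀ e^(−k_d t_c) = (0.180/0.812) × 54.8 × e^(−0.180×2.345) = 0.2217 × 54.8 × 0.6556 = 7.964 mg/L.
x_c = v t_c = 0.768 m/s × 2.345 d × 86400 s/d = 155600 m ≈ 156 km.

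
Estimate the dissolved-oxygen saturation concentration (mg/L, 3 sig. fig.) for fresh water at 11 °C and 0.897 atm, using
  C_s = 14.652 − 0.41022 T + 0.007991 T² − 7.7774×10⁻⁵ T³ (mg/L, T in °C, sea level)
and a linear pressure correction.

At sea level: C_s = 14.652 − 0.41022×11 + 0.007991×11² − 7.7774×10⁻⁵×11³ = 11.00 mg/L.
Pressure correction: C_s' = 11.00 × 0.897 = 9.870 mg/L.

C_s ≈ 9.87 mg/L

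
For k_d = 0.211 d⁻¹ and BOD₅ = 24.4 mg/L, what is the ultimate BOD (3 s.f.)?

L₀ ≈ 37.4 mg/L

BOD₅ = L₀(1 − e^(−5k_d)) ⇒ L₀ = BOD₅ / (1 − e^(−5×0.211))
= 24.4 / (1 − 0.3482) = 24.4 / 0.6518 = 37.43 mg/L.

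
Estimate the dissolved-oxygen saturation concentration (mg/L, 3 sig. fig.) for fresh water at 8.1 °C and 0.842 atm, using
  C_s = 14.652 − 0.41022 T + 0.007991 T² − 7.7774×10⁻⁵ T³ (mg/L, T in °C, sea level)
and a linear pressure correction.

C_s ≈ 9.95 mg/L

At sea level: C_s = 14.652 − 0.41022×8.1 + 0.007991×8.1² − 7.7774×10⁻⁵×8.1³ = 11.81 mg/L.
Pressure correction: C_s' = 11.81 × 0.842 = 9.946 mg/L.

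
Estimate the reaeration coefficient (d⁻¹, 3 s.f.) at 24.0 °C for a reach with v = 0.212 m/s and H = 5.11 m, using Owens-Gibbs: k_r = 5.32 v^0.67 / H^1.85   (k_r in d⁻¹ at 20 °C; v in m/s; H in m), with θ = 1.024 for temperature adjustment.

k_r ≈ 0.101 d⁻¹

k_r(20) = 5.32 × 0.212^0.67 / 5.11^1.85 = 5.32 × 0.3537 / 20.44 = 0.09204 d⁻¹.
k_r(24.0) = 0.09204 × 1.024^(24.0−20) = 0.09204 × 1.100 = 0.1012 d⁻¹.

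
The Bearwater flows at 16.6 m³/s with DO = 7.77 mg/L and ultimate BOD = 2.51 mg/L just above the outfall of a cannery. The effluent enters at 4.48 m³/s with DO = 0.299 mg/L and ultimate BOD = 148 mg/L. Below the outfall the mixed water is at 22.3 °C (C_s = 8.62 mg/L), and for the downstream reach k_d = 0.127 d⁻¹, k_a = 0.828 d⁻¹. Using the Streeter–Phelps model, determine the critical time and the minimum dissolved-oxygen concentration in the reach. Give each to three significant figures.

Mixed DO = (16.6×7.77 + 4.48×0.299)/(16.6+4.48) = 130.3/21.08 = 6.182 mg/L.
Mixed L₀ = (16.6×2.51 + 4.48×148)/(21.08) = 704.7/21.08 = 33.43 mg/L.
Initial deficit D₀ = C_s − DO₀ = 8.62 − 6.182 = 2.438 mg/L.
t_c = (1/0.7010) ln[(0.828/0.127)(1 − 2.438×0.7010/(0.127×33.43))] = 1.427 × ln(3.895) = 1.940 d.
D_c = (0.127/0.828) × 33.43 × e^(−0.127×1.940) = 0.1534 × 33.43 × 0.7816 = 4.008 mg/L.
Minimum DO = 8.62 − 4.008 = 4.612 mg/L.

t_c ≈ 1.94 d; minimum DO ≈ 4.61 mg/L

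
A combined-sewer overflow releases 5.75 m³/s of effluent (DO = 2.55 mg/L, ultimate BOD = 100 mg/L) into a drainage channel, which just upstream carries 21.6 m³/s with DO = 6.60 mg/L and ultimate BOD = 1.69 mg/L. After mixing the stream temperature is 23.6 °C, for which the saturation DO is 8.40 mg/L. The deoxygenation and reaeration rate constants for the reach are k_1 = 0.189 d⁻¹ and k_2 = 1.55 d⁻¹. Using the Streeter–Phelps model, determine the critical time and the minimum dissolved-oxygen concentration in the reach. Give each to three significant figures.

t_c ≈ 0.133 d; minimum DO ≈ 5.74 mg/L

Mixed DO = (21.6×6.60 + 5.75×2.55)/(21.6+5.75) = 157.2/27.35 = 5.749 mg/L.
Mixed L₀ = (21.6×1.69 + 5.75×100)/(27.35) = 611.5/27.35 = 22.36 mg/L.
Initial deficit D₀ = C_s − DO₀ = 8.40 − 5.749 = 2.651 mg/L.
t_c = (1/1.361) ln[(1.55/0.189)(1 − 2.651×1.361/(0.189×22.36))] = 0.7348 × ln(1.198) = 0.1325 d.
D_c = (0.189/1.55) × 22.36 × e^(−0.189×0.1325) = 0.1219 × 22.36 × 0.9753 = 2.659 mg/L.
Minimum DO = 8.40 − 2.659 = 5.741 mg/L.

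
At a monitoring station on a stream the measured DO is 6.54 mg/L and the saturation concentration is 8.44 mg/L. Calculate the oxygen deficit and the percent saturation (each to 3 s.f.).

D ≈ 1.90 mg/L; 77.5 % saturation

D = C_s − C = 8.44 − 6.54 = 1.90 mg/L.
% saturation = 6.54/8.44 × 100 = 77.5 %.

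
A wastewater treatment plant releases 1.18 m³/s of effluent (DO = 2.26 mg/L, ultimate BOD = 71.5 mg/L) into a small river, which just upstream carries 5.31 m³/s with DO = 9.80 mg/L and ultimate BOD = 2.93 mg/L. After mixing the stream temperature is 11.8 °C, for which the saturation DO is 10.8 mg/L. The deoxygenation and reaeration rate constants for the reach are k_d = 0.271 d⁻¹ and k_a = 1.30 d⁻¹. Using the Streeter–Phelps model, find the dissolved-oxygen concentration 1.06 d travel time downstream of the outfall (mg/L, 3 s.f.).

DO ≈ 8.18 mg/L

Mixed DO = (5.31×9.80 + 1.18×2.26)/(5.31+1.18) = 54.70/6.490 = 8.429 mg/L.
Mixed L₀ = (5.31×2.93 + 1.18×71.5)/(6.490) = 99.93/6.490 = 15.40 mg/L.
Initial deficit D₀ = C_s − DO₀ = 10.8 − 8.429 = 2.371 mg/L.
D(1.06) = [0.271×15.40/(1.30−0.271)](e^(−0.271×1.06) − e^(−1.30×1.06)) + 2.371 e^(−1.30×1.06)
= 4.055 × (0.7503 − 0.2521) + 2.371 × 0.2521 = 2.618 mg/L.
DO = 10.8 − 2.618 = 8.182 mg/L.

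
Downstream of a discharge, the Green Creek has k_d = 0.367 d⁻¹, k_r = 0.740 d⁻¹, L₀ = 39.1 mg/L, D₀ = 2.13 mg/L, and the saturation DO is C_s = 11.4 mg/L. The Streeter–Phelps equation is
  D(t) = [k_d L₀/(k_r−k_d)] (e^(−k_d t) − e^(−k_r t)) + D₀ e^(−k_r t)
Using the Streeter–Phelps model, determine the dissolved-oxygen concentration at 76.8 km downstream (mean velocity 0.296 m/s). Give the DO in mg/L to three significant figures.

DO ≈ 2.56 mg/L

Travel time t = x/v = 76.8 km / (0.296 m/s) = 76800 m / 0.296 m/s = 259500 s = 3.003 d.
k_d L₀/(k_r−k_d) = 0.367×39.1/(0.740−0.367) = 14.35/0.3730 = 38.47 mg/L.
e^(−k_d t) = e^(−0.367×3.003) = 0.3322; e^(−k_r t) = e^(−0.740×3.003) = 0.1084.
D = 38.47 × (0.3322 − 0.1084) + 2.13 × 0.1084 = 8.610 + 0.2308 = 8.841 mg/L.
DO = C_s − D = 11.4 − 8.841 = 2.559 mg/L.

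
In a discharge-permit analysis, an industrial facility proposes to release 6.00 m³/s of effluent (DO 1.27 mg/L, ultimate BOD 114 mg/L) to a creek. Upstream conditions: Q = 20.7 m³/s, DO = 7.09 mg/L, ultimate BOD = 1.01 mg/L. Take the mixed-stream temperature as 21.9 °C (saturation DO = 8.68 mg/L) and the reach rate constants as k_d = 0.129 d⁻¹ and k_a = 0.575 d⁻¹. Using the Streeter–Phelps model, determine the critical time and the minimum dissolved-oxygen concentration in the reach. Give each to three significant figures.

t_c ≈ 2.28 d; minimum DO ≈ 4.27 mg/L

Mixed DO = (20.7×7.09 + 6.00×1.27)/(20.7+6.00) = 154.4/26.70 = 5.782 mg/L.
Mixed L₀ = (20.7×1.01 + 6.00×114)/(26.70) = 704.9/26.70 = 26.40 mg/L.
Initial deficit D₀ = C_s − DO₀ = 8.68 − 5.782 = 2.898 mg/L.
t_c = (1/0.4460) ln[(0.575/0.129)(1 − 2.898×0.4460/(0.129×26.40))] = 2.242 × ln(2.766) = 2.281 d.
D_c = (0.129/0.575) × 26.40 × e^(−0.129×2.281) = 0.2243 × 26.40 × 0.7451 = 4.413 mg/L.
Minimum DO = 8.68 − 4.413 = 4.267 mg/L.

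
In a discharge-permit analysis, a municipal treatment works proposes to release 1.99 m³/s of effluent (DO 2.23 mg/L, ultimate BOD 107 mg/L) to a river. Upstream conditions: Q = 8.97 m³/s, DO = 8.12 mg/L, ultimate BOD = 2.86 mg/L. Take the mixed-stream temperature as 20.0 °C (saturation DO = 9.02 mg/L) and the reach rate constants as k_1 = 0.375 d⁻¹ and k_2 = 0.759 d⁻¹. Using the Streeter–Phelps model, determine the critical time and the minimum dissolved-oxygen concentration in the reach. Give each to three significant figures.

Mixed DO = (8.97×8.12 + 1.99×2.23)/(8.97+1.99) = 77.27/10.96 = 7.051 mg/L.
Mixed L₀ = (8.97×2.86 + 1.99×107)/(10.96) = 238.6/10.96 = 21.77 mg/L.
Initial deficit D₀ = C_s − DO₀ = 9.02 − 7.051 = 1.969 mg/L.
t_c = (1/0.3840) ln[(0.759/0.375)(1 − 1.969×0.3840/(0.375×21.77))] = 2.604 × ln(1.836) = 1.583 d.
D_c = (0.375/0.759) × 21.77 × e^(−0.375×1.583) = 0.4941 × 21.77 × 0.5523 = 5.940 mg/L.
Minimum DO = 9.02 − 5.940 = 3.080 mg/L.

t_c ≈ 1.58 d; minimum DO ≈ 3.08 mg/L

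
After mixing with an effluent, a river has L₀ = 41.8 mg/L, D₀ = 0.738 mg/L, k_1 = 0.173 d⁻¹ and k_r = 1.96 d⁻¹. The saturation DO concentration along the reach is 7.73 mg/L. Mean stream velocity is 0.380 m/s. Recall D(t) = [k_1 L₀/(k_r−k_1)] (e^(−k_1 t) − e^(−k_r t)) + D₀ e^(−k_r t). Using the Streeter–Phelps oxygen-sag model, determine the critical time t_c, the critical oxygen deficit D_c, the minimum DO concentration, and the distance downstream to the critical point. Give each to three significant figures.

t_c ≈ 1.25 d; D_c ≈ 2.97 mg/L; min DO ≈ 4.76 mg/L; x_c ≈ 40.9 km

t_c = [1/(k_r−k_1)] ln[(k_r/k_1)(1 − D₀(k_r−k_1)/(k_1 L₀))]
= [1/(1.96−0.173)] ln[(1.96/0.173)(1 − 0.738×1.787/(0.173×41.8))]
= (1/1.787) ln[11.33 × 0.8176] = 0.5596 × ln(9.263) = 0.5596 × 2.226 = 1.246 d.
D_c = (k_1/k_r) L₀ e^(−k_1 t_c) = (0.173/1.96) × 41.8 × e^(−0.173×1.246) = 0.08827 × 41.8 × 0.8061 = 2.974 mg/L.
Minimum DO = C_s − D_c = 7.73 − 2.974 = 4.756 mg/L.
x_c = v t_c = 0.380 m/s × 1.246 d × 86400 s/d = 40900 m ≈ 40.9 km.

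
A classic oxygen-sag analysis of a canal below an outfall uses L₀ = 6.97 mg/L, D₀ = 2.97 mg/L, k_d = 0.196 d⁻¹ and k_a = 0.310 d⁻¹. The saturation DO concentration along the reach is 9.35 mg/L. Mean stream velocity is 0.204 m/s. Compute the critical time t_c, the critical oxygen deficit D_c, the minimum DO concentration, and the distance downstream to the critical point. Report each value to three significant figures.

t_c ≈ 1.52 d; D_c ≈ 3.27 mg/L; min DO ≈ 6.08 mg/L; x_c ≈ 26.8 km

t_c = [1/(k_a−k_d)] ln[(k_a/k_d)(1 − D₀(k_a−k_d)/(k_d L₀))]
= [1/(0.310−0.196)] ln[(0.310/0.196)(1 − 2.97×0.1140/(0.196×6.97))]
= (1/0.1140) ln[1.582 × 0.7522] = 8.772 × ln(1.190) = 8.772 × 0.1737 = 1.523 d.
L(t_c) = L₀ e^(−k_d t_c) = 6.97 × 0.7419 = 5.171 mg/L, and at the critical point k_a D_c = k_d L, so D_c = (0.196/0.310) × 5.171 = 3.269 mg/L.
Minimum DO = C_s − D_c = 9.35 − 3.269 = 6.081 mg/L.
x_c = v t_c = 0.204 m/s × 1.523 d × 86400 s/d = 26850 m ≈ 26.8 km.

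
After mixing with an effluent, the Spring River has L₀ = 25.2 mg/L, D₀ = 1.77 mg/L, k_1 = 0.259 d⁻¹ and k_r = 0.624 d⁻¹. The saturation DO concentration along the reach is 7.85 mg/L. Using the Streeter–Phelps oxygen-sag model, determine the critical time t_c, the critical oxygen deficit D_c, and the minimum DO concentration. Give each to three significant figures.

At the critical point dD/dt = 0, so k_1 L₀ e^(−k_1 t) = k_r D. Substituting D(t) from the Streeter–Phelps equation and solving for t gives
t_c = ln[(k_r/k_1)(1 − D₀(k_r−k_1)/(k_1 L₀))] / (k_r−k_1).
Here k_r−k_1 = 0.3650 d⁻¹ and 1 − D₀(k_r−k_1)/(k_1 L₀) = 1 − 1.77×0.3650/(0.259×25.2) = 0.9010, so
t_c = ln(2.409 × 0.9010) / 0.3650 = 0.7751 / 0.3650 = 2.124 d.
D_c = (k_1/k_r) L₀ e^(−k_1 t_c) = (0.259/0.624) × 25.2 × e^(−0.259×2.124) = 0.4151 × 25.2 × 0.5770 = 6.035 mg/L.
Minimum DO = C_s − D_c = 7.85 − 6.035 = 1.815 mg/L.

t_c ≈ 2.12 d; D_c ≈ 6.03 mg/L; min DO ≈ 1.82 mg/L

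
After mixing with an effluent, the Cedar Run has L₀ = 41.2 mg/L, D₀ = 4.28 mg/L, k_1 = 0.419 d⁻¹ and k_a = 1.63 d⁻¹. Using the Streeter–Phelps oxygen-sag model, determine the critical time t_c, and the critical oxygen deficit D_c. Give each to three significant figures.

t_c = [1/(k_a−k_1)] ln[(k_a/k_1)(1 − D₀(k_a−k_1)/(k_1 L₀))]
= [1/(1.63−0.419)] ln[(1.63/0.419)(1 − 4.28×1.211/(0.419×41.2))]
= (1/1.211) ln[3.890 × 0.6998] = 0.8258 × ln(2.722) = 0.8258 × 1.001 = 0.8270 d.
D_c = (k_1/k_a) L₀ e^(−k_1 t_c) = (0.419/1.63) × 41.2 × e^(−0.419×0.8270) = 0.2571 × 41.2 × 0.7072 = 7.489 mg/L.

t_c ≈ 0.827 d; D_c ≈ 7.49 mg/L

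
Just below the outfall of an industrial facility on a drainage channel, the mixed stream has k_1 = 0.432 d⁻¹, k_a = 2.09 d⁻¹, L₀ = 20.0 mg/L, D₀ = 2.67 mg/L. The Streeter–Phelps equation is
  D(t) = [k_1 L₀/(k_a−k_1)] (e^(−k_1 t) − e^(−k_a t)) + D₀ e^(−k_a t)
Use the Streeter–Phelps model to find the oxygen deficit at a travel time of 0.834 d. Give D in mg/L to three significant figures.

k_1 L₀/(k_a−k_1) = 0.432×20.0/(2.09−0.432) = 8.640/1.658 = 5.211 mg/L.
e^(−k_1 t) = e^(−0.432×0.8340) = 0.6975; e^(−k_a t) = e^(−2.09×0.8340) = 0.1750.
D = 5.211 × (0.6975 − 0.1750) + 2.67 × 0.1750 = 2.723 + 0.4672 = 3.190 mg/L.

D ≈ 3.19 mg/L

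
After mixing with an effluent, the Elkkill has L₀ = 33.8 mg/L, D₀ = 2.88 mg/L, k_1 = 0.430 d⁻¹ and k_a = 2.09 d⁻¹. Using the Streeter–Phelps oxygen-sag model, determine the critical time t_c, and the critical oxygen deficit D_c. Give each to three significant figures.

t_c = [1/(k_a−k_1)] ln[(k_a/k_1)(1 − D₀(k_a−k_1)/(k_1 L₀))]
= [1/(2.09−0.430)] ln[(2.09/0.430)(1 − 2.88×1.660/(0.430×33.8))]
= (1/1.660) ln[4.860 × 0.6711] = 0.6024 × ln(3.262) = 0.6024 × 1.182 = 0.7122 d.
D_c = (k_1/k_a) L₀ e^(−k_1 t_c) = (0.430/2.09) × 33.8 × e^(−0.430×0.7122) = 0.2057 × 33.8 × 0.7362 = 5.120 mg/L.

t_c ≈ 0.712 d; D_c ≈ 5.12 mg/L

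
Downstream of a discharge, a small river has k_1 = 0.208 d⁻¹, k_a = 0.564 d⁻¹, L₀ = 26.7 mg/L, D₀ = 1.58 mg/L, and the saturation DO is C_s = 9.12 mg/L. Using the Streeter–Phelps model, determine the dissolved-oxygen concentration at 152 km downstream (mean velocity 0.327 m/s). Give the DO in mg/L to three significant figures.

Travel time t = x/v = 152 km / (0.327 m/s) = 152000 m / 0.327 m/s = 464800 s = 5.380 d.
k_1 L₀/(k_a−k_1) = 0.208×26.7/(0.564−0.208) = 5.554/0.3560 = 15.60 mg/L.
e^(−k_1 t) = e^(−0.208×5.380) = 0.3266; e^(−k_a t) = e^(−0.564×5.380) = 0.04811.
D = 15.60 × (0.3266 − 0.04811) + 1.58 × 0.04811 = 4.344 + 0.07601 = 4.420 mg/L.
DO = C_s − D = 9.12 − 4.420 = 4.700 mg/L.

DO ≈ 4.70 mg/L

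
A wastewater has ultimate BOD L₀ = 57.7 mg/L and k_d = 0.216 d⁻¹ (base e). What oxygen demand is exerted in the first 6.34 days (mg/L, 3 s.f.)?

y_t = L₀(1 − e^(−k_d t)) = 57.7 × (1 − e^(−0.216×6.34))
= 57.7 × (1 − 0.2542) = 57.7 × 0.7458 = 43.03 mg/L.

y ≈ 43.0 mg/L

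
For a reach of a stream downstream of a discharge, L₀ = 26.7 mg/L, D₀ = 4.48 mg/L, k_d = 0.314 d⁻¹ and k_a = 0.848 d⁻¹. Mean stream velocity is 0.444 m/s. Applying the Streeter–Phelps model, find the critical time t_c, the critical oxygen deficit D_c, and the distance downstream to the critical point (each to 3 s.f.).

With k_a/k_d = 2.701 and 1 − D₀(k_a−k_d)/(k_d L₀) = 0.7146,
t_c = ln(2.701 × 0.7146) / (0.848 − 0.314) = ln(1.930) / 0.5340 = 0.6575/0.5340 = 1.231 d.
L(t_c) = L₀ e^(−k_d t_c) = 26.7 × 0.6793 = 18.14 mg/L, and at the critical point k_a D_c = k_d L, so D_c = (0.314/0.848) × 18.14 = 6.716 mg/L.
x_c = v t_c = 0.444 m/s × 1.231 d × 86400 s/d = 47240 m ≈ 47.2 km.

t_c ≈ 1.23 d; D_c ≈ 6.72 mg/L; x_c ≈ 47.2 km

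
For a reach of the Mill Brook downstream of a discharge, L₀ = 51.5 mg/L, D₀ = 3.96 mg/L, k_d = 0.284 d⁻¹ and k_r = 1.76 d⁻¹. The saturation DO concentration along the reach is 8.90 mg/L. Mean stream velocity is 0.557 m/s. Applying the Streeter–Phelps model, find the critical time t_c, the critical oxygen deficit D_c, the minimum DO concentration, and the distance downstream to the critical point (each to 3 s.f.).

t_c ≈ 0.890 d; D_c ≈ 6.45 mg/L; min DO ≈ 2.45 mg/L; x_c ≈ 42.8 km

t_c = [1/(k_r−k_d)] ln[(k_r/k_d)(1 − D₀(k_r−k_d)/(k_d L₀))]
= [1/(1.76−0.284)] ln[(1.76/0.284)(1 − 3.96×1.476/(0.284×51.5))]
= (1/1.476) ln[6.197 × 0.6004] = 0.6775 × ln(3.721) = 0.6775 × 1.314 = 0.8902 d.
D_c = (k_d/k_r) L₀ e^(−k_d t_c) = (0.284/1.76) × 51.5 × e^(−0.284×0.8902) = 0.1614 × 51.5 × 0.7766 = 6.454 mg/L.
Minimum DO = C_s − D_c = 8.90 − 6.454 = 2.446 mg/L.
x_c = v t_c = 0.557 m/s × 0.8902 d × 86400 s/d = 42840 m ≈ 42.8 km.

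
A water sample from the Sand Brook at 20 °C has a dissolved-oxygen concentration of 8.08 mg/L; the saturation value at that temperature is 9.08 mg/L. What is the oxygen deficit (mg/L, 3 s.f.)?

D ≈ 1.00 mg/L

D = C_s − C = 9.08 − 8.08 = 1.00 mg/L.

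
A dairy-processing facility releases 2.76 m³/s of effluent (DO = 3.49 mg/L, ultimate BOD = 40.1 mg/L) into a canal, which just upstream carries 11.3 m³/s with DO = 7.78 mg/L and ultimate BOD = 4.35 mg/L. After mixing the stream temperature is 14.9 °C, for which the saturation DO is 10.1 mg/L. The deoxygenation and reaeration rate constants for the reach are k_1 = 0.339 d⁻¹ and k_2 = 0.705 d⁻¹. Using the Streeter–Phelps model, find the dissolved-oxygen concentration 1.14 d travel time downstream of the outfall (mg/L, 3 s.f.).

DO ≈ 6.24 mg/L

Mixed DO = (11.3×7.78 + 2.76×3.49)/(11.3+2.76) = 97.55/14.06 = 6.938 mg/L.
Mixed L₀ = (11.3×4.35 + 2.76×40.1)/(14.06) = 159.8/14.06 = 11.37 mg/L.
Initial deficit D₀ = C_s − DO₀ = 10.1 − 6.938 = 3.162 mg/L.
D(1.14) = [0.339×11.37/(0.705−0.339)](e^(−0.339×1.14) − e^(−0.705×1.14)) + 3.162 e^(−0.705×1.14)
= 10.53 × (0.6795 − 0.4477) + 3.162 × 0.4477 = 3.856 mg/L.
DO = 10.1 − 3.856 = 6.244 mg/L.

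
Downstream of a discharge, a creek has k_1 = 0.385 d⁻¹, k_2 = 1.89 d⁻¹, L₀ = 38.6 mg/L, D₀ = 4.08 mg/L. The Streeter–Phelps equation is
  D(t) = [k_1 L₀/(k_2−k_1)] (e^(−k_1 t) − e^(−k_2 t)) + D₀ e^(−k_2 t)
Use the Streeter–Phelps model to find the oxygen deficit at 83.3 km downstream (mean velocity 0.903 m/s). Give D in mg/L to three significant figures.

Travel time t = x/v = 83.3 km / (0.903 m/s) = 83300 m / 0.903 m/s = 92250 s = 1.068 d.
k_1 L₀/(k_2−k_1) = 0.385×38.6/(1.89−0.385) = 14.86/1.505 = 9.874 mg/L.
e^(−k_1 t) = e^(−0.385×1.068) = 0.6629; e^(−k_2 t) = e^(−1.89×1.068) = 0.1329.
D = 9.874 × (0.6629 − 0.1329) + 4.08 × 0.1329 = 5.234 + 0.5424 = 5.776 mg/L.

D ≈ 5.78 mg/L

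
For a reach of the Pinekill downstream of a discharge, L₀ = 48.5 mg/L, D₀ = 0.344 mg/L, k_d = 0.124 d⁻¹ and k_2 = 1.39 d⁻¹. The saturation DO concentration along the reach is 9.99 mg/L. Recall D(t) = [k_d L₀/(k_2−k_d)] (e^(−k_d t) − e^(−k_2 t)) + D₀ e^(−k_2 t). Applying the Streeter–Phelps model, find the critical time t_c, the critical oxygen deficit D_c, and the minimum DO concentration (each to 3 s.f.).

With k_2/k_d = 11.21 and 1 − D₀(k_2−k_d)/(k_d L₀) = 0.9276,
t_c = ln(11.21 × 0.9276) / (1.39 − 0.124) = ln(10.40) / 1.266 = 2.342/1.266 = 1.850 d.
D_c = (k_d/k_2) L₀ e^(−k_d t_c) = (0.124/1.39) × 48.5 × e^(−0.124×1.850) = 0.08921 × 48.5 × 0.7950 = 3.440 mg/L.
Minimum DO = C_s − D_c = 9.99 − 3.440 = 6.550 mg/L.

t_c ≈ 1.85 d; D_c ≈ 3.44 mg/L; min DO ≈ 6.55 mg/L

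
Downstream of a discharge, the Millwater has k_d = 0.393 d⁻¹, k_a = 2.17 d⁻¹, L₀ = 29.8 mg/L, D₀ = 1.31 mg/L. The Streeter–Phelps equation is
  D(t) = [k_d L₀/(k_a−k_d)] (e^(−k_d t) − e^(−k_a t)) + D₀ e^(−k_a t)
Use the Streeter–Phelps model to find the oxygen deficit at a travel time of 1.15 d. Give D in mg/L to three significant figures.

D ≈ 3.76 mg/L

k_d L₀/(k_a−k_d) = 0.393×29.8/(2.17−0.393) = 11.71/1.777 = 6.591 mg/L.
e^(−k_d t) = e^(−0.393×1.150) = 0.6364; e^(−k_a t) = e^(−2.17×1.150) = 0.08246.
D = 6.591 × (0.6364 − 0.08246) + 1.31 × 0.08246 = 3.651 + 0.1080 = 3.759 mg/L.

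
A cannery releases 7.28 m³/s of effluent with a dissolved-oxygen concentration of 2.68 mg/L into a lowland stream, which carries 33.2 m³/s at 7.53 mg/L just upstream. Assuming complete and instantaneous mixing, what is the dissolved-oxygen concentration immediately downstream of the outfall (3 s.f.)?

Flow-weighted mixing: C = (Q_r C_r + Q_w C_w)/(Q_r + Q_w)
= (33.2×7.53 + 7.28×2.68)/(33.2 + 7.28) = 269.5/40.48 = 6.658 mg/L.

6.66 mg/L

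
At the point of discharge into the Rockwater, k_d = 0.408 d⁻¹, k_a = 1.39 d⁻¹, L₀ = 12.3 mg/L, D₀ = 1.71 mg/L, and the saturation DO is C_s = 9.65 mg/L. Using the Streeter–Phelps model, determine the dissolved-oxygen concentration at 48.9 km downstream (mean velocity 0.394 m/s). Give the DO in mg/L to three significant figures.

Travel time t = x/v = 48.9 km / (0.394 m/s) = 48900 m / 0.394 m/s = 124100 s = 1.436 d.
k_d L₀/(k_a−k_d) = 0.408×12.3/(1.39−0.408) = 5.018/0.9820 = 5.110 mg/L.
e^(−k_d t) = e^(−0.408×1.436) = 0.5565; e^(−k_a t) = e^(−1.39×1.436) = 0.1358.
D = 5.110 × (0.5565 − 0.1358) + 1.71 × 0.1358 = 2.150 + 0.2322 = 2.382 mg/L.
DO = C_s − D = 9.65 − 2.382 = 7.268 mg/L.

DO ≈ 7.27 mg/L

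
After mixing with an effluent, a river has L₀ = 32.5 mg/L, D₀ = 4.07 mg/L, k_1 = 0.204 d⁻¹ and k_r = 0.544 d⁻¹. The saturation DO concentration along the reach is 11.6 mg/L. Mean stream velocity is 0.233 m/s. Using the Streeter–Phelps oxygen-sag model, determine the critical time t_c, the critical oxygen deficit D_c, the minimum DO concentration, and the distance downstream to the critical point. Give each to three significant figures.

t_c = [1/(k_r−k_1)] ln[(k_r/k_1)(1 − D₀(k_r−k_1)/(k_1 L₀))]
= [1/(0.544−0.204)] ln[(0.544/0.204)(1 − 4.07×0.3400/(0.204×32.5))]
= (1/0.3400) ln[2.667 × 0.7913] = 2.941 × ln(2.110) = 2.941 × 0.7467 = 2.196 d.
D_c = (k_1/k_r) L₀ e^(−k_1 t_c) = (0.204/0.544) × 32.5 × e^(−0.204×2.196) = 0.3750 × 32.5 × 0.6389 = 7.786 mg/L.
Minimum DO = C_s − D_c = 11.6 − 7.786 = 3.814 mg/L.
x_c = v t_c = 0.233 m/s × 2.196 d × 86400 s/d = 44210 m ≈ 44.2 km.

t_c ≈ 2.20 d; D_c ≈ 7.79 mg/L; min DO ≈ 3.81 mg/L; x_c ≈ 44.2 km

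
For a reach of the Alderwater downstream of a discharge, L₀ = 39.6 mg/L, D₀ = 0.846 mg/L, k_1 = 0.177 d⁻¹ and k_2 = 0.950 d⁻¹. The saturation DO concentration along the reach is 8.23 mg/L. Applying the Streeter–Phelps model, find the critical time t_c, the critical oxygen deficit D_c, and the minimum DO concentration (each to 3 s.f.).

t_c ≈ 2.05 d; D_c ≈ 5.14 mg/L; min DO ≈ 3.09 mg/L

At the critical point dD/dt = 0, so k_1 L₀ e^(−k_1 t) = k_2 D. Substituting D(t) from the Streeter–Phelps equation and solving for t gives
t_c = ln[(k_2/k_1)(1 − D₀(k_2−k_1)/(k_1 L₀))] / (k_2−k_1).
Here k_2−k_1 = 0.7730 d⁻¹ and 1 − D₀(k_2−k_1)/(k_1 L₀) = 1 − 0.846×0.7730/(0.177×39.6) = 0.9067, so
t_c = ln(5.367 × 0.9067) / 0.7730 = 1.582 / 0.7730 = 2.047 d.
D_c = (k_1/k_2) L₀ e^(−k_1 t_c) = (0.177/0.950) × 39.6 × e^(−0.177×2.047) = 0.1863 × 39.6 × 0.6961 = 5.136 mg/L.
Minimum DO = C_s − D_c = 8.23 − 5.136 = 3.094 mg/L.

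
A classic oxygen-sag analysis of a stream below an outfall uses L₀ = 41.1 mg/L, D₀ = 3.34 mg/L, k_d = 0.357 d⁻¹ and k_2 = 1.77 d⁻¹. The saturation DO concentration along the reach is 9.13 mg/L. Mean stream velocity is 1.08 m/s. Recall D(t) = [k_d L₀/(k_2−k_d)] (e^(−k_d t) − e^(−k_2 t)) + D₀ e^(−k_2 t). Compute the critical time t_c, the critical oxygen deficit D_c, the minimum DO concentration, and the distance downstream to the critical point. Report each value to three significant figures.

t_c ≈ 0.858 d; D_c ≈ 6.10 mg/L; min DO ≈ 3.03 mg/L; x_c ≈ 80.1 km

With k_2/k_d = 4.958 and 1 − D₀(k_2−k_d)/(k_d L₀) = 0.6784,
t_c = ln(4.958 × 0.6784) / (1.77 − 0.357) = ln(3.363) / 1.413 = 1.213/1.413 = 0.8584 d.
D_c = (k_d/k_2) L₀ e^(−k_d t_c) = (0.357/1.77) × 41.1 × e^(−0.357×0.8584) = 0.2017 × 41.1 × 0.7361 = 6.102 mg/L.
Minimum DO = C_s − D_c = 9.13 − 6.102 = 3.028 mg/L.
x_c = v t_c = 1.08 m/s × 0.8584 d × 86400 s/d = 80100 m ≈ 80.1 km.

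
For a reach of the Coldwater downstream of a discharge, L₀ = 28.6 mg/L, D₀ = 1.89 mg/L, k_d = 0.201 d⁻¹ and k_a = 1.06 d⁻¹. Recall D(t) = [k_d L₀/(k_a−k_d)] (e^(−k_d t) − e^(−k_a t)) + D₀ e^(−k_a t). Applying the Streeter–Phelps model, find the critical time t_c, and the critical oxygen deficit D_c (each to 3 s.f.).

With k_a/k_d = 5.274 and 1 − D₀(k_a−k_d)/(k_d L₀) = 0.7176,
t_c = ln(5.274 × 0.7176) / (1.06 − 0.201) = ln(3.784) / 0.8590 = 1.331/0.8590 = 1.549 d.
D_c = (k_d/k_a) L₀ e^(−k_d t_c) = (0.201/1.06) × 28.6 × e^(−0.201×1.549) = 0.1896 × 28.6 × 0.7324 = 3.972 mg/L.

t_c ≈ 1.55 d; D_c ≈ 3.97 mg/L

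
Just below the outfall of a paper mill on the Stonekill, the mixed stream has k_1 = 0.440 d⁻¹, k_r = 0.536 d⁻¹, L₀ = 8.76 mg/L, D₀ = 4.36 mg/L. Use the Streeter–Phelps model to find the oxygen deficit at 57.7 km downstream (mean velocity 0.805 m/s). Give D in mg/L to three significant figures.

D ≈ 4.93 mg/L

Travel time t = x/v = 57.7 km / (0.805 m/s) = 57700 m / 0.805 m/s = 71680 s = 0.8296 d.
k_1 L₀/(k_r−k_1) = 0.440×8.76/(0.536−0.440) = 3.854/0.09600 = 40.15 mg/L.
e^(−k_1 t) = e^(−0.440×0.8296) = 0.6942; e^(−k_r t) = e^(−0.536×0.8296) = 0.6410.
D = 40.15 × (0.6942 − 0.6410) + 4.36 × 0.6410 = 2.134 + 2.795 = 4.929 mg/L.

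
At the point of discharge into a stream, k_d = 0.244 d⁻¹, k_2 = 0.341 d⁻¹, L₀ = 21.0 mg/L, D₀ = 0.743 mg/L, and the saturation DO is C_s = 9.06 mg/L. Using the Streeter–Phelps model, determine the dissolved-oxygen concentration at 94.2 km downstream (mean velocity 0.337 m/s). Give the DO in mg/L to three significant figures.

Travel time t = x/v = 94.2 km / (0.337 m/s) = 94200 m / 0.337 m/s = 279500 s = 3.235 d.
k_d L₀/(k_2−k_d) = 0.244×21.0/(0.341−0.244) = 5.124/0.09700 = 52.82 mg/L.
e^(−k_d t) = e^(−0.244×3.235) = 0.4541; e^(−k_2 t) = e^(−0.341×3.235) = 0.3318.
D = 52.82 × (0.4541 − 0.3318) + 0.743 × 0.3318 = 6.461 + 0.2465 = 6.708 mg/L.
DO = C_s − D = 9.06 − 6.708 = 2.352 mg/L.

DO ≈ 2.35 mg/L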